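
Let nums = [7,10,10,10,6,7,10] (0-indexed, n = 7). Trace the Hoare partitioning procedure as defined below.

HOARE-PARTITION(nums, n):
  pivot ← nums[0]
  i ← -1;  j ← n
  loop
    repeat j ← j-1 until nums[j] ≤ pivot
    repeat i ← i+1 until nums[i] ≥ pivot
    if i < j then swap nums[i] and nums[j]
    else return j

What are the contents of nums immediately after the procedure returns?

pivot=7
j stops at 5 (7), i stops at 0 (7); swap ⇒ [7,10,10,10,6,7,10]
j stops at 4 (6), i stops at 1 (10); swap ⇒ [7,6,10,10,10,7,10]
j stops at 1, i stops at 2; i≥j ⇒ return 1. nums=[7,6,10,10,10,7,10]

[7,6,10,10,10,7,10]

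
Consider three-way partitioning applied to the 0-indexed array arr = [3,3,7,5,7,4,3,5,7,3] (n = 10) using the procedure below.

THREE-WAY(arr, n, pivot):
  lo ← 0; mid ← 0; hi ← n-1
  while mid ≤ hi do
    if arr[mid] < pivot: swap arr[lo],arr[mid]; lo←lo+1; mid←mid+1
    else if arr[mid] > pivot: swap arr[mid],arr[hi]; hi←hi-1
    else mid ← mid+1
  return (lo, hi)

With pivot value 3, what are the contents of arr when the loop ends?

[3,3,3,3,4,7,5,7,5,7]

lo=0 mid=0 hi=9
3=3: mid=1
3=3: mid=2
7>3: swap(2,9), hi=8 ⇒ [3,3,3,5,7,4,3,5,7,7]
3=3: mid=3
5>3: swap(3,8), hi=7 ⇒ [3,3,3,7,7,4,3,5,5,7]
7>3: swap(3,7), hi=6 ⇒ [3,3,3,5,7,4,3,7,5,7]
5>3: swap(3,6), hi=5 ⇒ [3,3,3,3,7,4,5,7,5,7]
3=3: mid=4
7>3: swap(4,5), hi=4 ⇒ [3,3,3,3,4,7,5,7,5,7]
4>3: swap(4,4), hi=3 ⇒ [3,3,3,3,4,7,5,7,5,7]
done. lo=0 hi=3; arr=[3,3,3,3,4,7,5,7,5,7]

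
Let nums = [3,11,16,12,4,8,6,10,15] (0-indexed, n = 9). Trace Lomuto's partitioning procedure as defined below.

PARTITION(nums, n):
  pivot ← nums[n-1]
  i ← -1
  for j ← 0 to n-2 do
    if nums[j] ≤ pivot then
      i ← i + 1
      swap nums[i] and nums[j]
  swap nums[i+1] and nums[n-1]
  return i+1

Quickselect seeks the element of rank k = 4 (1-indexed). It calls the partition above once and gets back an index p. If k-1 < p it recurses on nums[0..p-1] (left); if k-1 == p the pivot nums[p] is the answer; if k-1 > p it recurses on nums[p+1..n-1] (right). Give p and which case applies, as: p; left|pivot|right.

7; left

pivot=15, i=-1
j=0: 3≤15, i=0, swap(0,0) ⇒ [3,11,16,12,4,8,6,10,15]
j=1: 11≤15, i=1, swap(1,1) ⇒ [3,11,16,12,4,8,6,10,15]
j=2: 16>15, skip
j=3: 12≤15, i=2, swap(2,3) ⇒ [3,11,12,16,4,8,6,10,15]
j=4: 4≤15, i=3, swap(3,4) ⇒ [3,11,12,4,16,8,6,10,15]
j=5: 8≤15, i=4, swap(4,5) ⇒ [3,11,12,4,8,16,6,10,15]
j=6: 6≤15, i=5, swap(5,6) ⇒ [3,11,12,4,8,6,16,10,15]
j=7: 10≤15, i=6, swap(6,7) ⇒ [3,11,12,4,8,6,10,16,15]
swap(7,8) ⇒ [3,11,12,4,8,6,10,15,16]; return 7
p = 7; k-1 = 3 < 7 ⇒ left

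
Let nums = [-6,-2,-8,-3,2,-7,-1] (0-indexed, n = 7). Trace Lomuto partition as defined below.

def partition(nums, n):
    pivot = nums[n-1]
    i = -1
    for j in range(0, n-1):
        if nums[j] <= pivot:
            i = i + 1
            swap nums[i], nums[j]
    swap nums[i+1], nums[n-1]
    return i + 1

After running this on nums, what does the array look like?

[-6,-2,-8,-3,-7,-1,2]

pivot = nums[6] = -1; i = -1
j=0: nums[0]=-6 ≤ -1 → i=0, swap nums[0],nums[0] (no change) → [-6,-2,-8,-3,2,-7,-1]
j=1: nums[1]=-2 ≤ -1 → i=1, swap nums[1],nums[1] (no change) → [-6,-2,-8,-3,2,-7,-1]
j=2: nums[2]=-8 ≤ -1 → i=2, swap nums[2],nums[2] (no change) → [-6,-2,-8,-3,2,-7,-1]
j=3: nums[3]=-3 ≤ -1 → i=3, swap nums[3],nums[3] (no change) → [-6,-2,-8,-3,2,-7,-1]
j=4: nums[4]=2 > -1 → no swap
j=5: nums[5]=-7 ≤ -1 → i=4, swap nums[4],nums[5] → [-6,-2,-8,-3,-7,2,-1]
final swap nums[5],nums[6] → [-6,-2,-8,-3,-7,-1,2]; return 5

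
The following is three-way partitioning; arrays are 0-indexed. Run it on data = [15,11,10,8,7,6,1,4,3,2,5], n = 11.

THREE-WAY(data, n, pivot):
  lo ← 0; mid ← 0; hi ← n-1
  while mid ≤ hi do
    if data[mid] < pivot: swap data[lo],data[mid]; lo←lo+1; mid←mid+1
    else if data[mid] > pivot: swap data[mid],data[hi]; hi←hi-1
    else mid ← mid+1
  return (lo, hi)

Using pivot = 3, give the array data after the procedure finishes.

[2,1,3,7,6,8,4,10,11,5,15]

lo=0 mid=0 hi=10
15>3: swap(0,10), hi=9 ⇒ [5,11,10,8,7,6,1,4,3,2,15]
5>3: swap(0,9), hi=8 ⇒ [2,11,10,8,7,6,1,4,3,5,15]
2<3: swap(0,0), lo=1 mid=1 ⇒ [2,11,10,8,7,6,1,4,3,5,15]
11>3: swap(1,8), hi=7 ⇒ [2,3,10,8,7,6,1,4,11,5,15]
3=3: mid=2
10>3: swap(2,7), hi=6 ⇒ [2,3,4,8,7,6,1,10,11,5,15]
4>3: swap(2,6), hi=5 ⇒ [2,3,1,8,7,6,4,10,11,5,15]
1<3: swap(1,2), lo=2 mid=3 ⇒ [2,1,3,8,7,6,4,10,11,5,15]
8>3: swap(3,5), hi=4 ⇒ [2,1,3,6,7,8,4,10,11,5,15]
6>3: swap(3,4), hi=3 ⇒ [2,1,3,7,6,8,4,10,11,5,15]
7>3: swap(3,3), hi=2 ⇒ [2,1,3,7,6,8,4,10,11,5,15]
done. lo=2 hi=2; data=[2,1,3,7,6,8,4,10,11,5,15]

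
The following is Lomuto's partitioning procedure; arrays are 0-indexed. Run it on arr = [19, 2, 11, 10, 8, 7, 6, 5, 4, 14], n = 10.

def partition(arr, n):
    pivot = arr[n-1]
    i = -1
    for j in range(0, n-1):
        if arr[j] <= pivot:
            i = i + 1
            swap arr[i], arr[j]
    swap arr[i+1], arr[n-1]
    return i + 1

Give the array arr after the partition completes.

pivot = arr[9] = 14; i = -1
j=0: arr[0]=19 > 14 → no swap
j=1: arr[1]=2 ≤ 14 → i=0, swap arr[0],arr[1] → [2, 19, 11, 10, 8, 7, 6, 5, 4, 14]
j=2: arr[2]=11 ≤ 14 → i=1, swap arr[1],arr[2] → [2, 11, 19, 10, 8, 7, 6, 5, 4, 14]
j=3: arr[3]=10 ≤ 14 → i=2, swap arr[2],arr[3] → [2, 11, 10, 19, 8, 7, 6, 5, 4, 14]
j=4: arr[4]=8 ≤ 14 → i=3, swap arr[3],arr[4] → [2, 11, 10, 8, 19, 7, 6, 5, 4, 14]
j=5: arr[5]=7 ≤ 14 → i=4, swap arr[4],arr[5] → [2, 11, 10, 8, 7, 19, 6, 5, 4, 14]
j=6: arr[6]=6 ≤ 14 → i=5, swap arr[5],arr[6] → [2, 11, 10, 8, 7, 6, 19, 5, 4, 14]
j=7: arr[7]=5 ≤ 14 → i=6, swap arr[6],arr[7] → [2, 11, 10, 8, 7, 6, 5, 19, 4, 14]
j=8: arr[8]=4 ≤ 14 → i=7, swap arr[7],arr[8] → [2, 11, 10, 8, 7, 6, 5, 4, 19, 14]
final swap arr[8],arr[9] → [2, 11, 10, 8, 7, 6, 5, 4, 14, 19]; return 8

[2, 11, 10, 8, 7, 6, 5, 4, 14, 19]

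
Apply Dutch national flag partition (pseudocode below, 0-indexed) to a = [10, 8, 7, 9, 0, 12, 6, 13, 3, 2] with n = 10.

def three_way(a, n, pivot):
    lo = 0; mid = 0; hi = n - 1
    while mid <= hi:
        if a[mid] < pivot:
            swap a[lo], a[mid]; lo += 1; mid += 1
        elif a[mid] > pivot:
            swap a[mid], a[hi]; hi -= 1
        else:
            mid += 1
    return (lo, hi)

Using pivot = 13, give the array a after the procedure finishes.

[10, 8, 7, 9, 0, 12, 6, 3, 2, 13]

pivot = 13; lo=0, mid=0, hi=9
a[mid]=10<13: swap a[0],a[0]; lo=1,mid=1 → [10, 8, 7, 9, 0, 12, 6, 13, 3, 2]
a[mid]=8<13: swap a[1],a[1]; lo=2,mid=2 → [10, 8, 7, 9, 0, 12, 6, 13, 3, 2]
a[mid]=7<13: swap a[2],a[2]; lo=3,mid=3 → [10, 8, 7, 9, 0, 12, 6, 13, 3, 2]
a[mid]=9<13: swap a[3],a[3]; lo=4,mid=4 → [10, 8, 7, 9, 0, 12, 6, 13, 3, 2]
a[mid]=0<13: swap a[4],a[4]; lo=5,mid=5 → [10, 8, 7, 9, 0, 12, 6, 13, 3, 2]
a[mid]=12<13: swap a[5],a[5]; lo=6,mid=6 → [10, 8, 7, 9, 0, 12, 6, 13, 3, 2]
a[mid]=6<13: swap a[6],a[6]; lo=7,mid=7 → [10, 8, 7, 9, 0, 12, 6, 13, 3, 2]
a[mid]=13=13: mid=8
a[mid]=3<13: swap a[7],a[8]; lo=8,mid=9 → [10, 8, 7, 9, 0, 12, 6, 3, 13, 2]
a[mid]=2<13: swap a[8],a[9]; lo=9,mid=10 → [10, 8, 7, 9, 0, 12, 6, 3, 2, 13]
end: lo=9, hi=9; a = [10, 8, 7, 9, 0, 12, 6, 3, 2, 13]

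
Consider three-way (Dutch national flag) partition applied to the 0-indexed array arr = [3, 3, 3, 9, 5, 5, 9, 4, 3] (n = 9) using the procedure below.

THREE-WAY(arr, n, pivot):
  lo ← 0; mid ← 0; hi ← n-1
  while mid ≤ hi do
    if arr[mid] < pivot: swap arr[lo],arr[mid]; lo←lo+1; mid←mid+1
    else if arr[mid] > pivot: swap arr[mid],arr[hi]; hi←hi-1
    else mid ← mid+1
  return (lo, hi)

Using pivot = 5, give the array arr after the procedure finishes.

pivot = 5; lo=0, mid=0, hi=8
arr[mid]=3<5: swap arr[0],arr[0]; lo=1,mid=1 → [3, 3, 3, 9, 5, 5, 9, 4, 3]
arr[mid]=3<5: swap arr[1],arr[1]; lo=2,mid=2 → [3, 3, 3, 9, 5, 5, 9, 4, 3]
arr[mid]=3<5: swap arr[2],arr[2]; lo=3,mid=3 → [3, 3, 3, 9, 5, 5, 9, 4, 3]
arr[mid]=9>5: swap arr[3],arr[8]; hi=7 → [3, 3, 3, 3, 5, 5, 9, 4, 9]
arr[mid]=3<5: swap arr[3],arr[3]; lo=4,mid=4 → [3, 3, 3, 3, 5, 5, 9, 4, 9]
arr[mid]=5=5: mid=5
arr[mid]=5=5: mid=6
arr[mid]=9>5: swap arr[6],arr[7]; hi=6 → [3, 3, 3, 3, 5, 5, 4, 9, 9]
arr[mid]=4<5: swap arr[4],arr[6]; lo=5,mid=7 → [3, 3, 3, 3, 4, 5, 5, 9, 9]
end: lo=5, hi=6; arr = [3, 3, 3, 3, 4, 5, 5, 9, 9]

[3, 3, 3, 3, 4, 5, 5, 9, 9]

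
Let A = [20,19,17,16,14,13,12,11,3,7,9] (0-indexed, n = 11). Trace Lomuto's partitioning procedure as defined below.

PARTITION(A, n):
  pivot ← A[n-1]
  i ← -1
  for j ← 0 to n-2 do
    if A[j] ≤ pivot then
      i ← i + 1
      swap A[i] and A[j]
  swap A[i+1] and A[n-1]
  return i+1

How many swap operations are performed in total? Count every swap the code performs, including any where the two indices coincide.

pivot = A[10] = 9; i = -1
j=0: A[0]=20 > 9 → no swap
j=1: A[1]=19 > 9 → no swap
j=2: A[2]=17 > 9 → no swap
j=3: A[3]=16 > 9 → no swap
j=4: A[4]=14 > 9 → no swap
j=5: A[5]=13 > 9 → no swap
j=6: A[6]=12 > 9 → no swap
j=7: A[7]=11 > 9 → no swap
j=8: A[8]=3 ≤ 9 → i=0, swap A[0],A[8] → [3,19,17,16,14,13,12,11,20,7,9]
j=9: A[9]=7 ≤ 9 → i=1, swap A[1],A[9] → [3,7,17,16,14,13,12,11,20,19,9]
final swap A[2],A[10] → [3,7,9,16,14,13,12,11,20,19,17]; return 2

3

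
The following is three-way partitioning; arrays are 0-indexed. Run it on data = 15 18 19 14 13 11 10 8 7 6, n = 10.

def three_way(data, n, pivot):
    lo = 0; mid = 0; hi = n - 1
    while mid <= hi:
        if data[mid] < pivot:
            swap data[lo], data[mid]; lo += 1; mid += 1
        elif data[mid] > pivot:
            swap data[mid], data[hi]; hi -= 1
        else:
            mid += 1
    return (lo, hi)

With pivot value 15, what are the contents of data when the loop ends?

6 7 14 13 11 10 8 15 19 18

pivot = 15; lo=0, mid=0, hi=9
data[mid]=15=15: mid=1
data[mid]=18>15: swap data[1],data[9]; hi=8 → 15 6 19 14 13 11 10 8 7 18
data[mid]=6<15: swap data[0],data[1]; lo=1,mid=2 → 6 15 19 14 13 11 10 8 7 18
data[mid]=19>15: swap data[2],data[8]; hi=7 → 6 15 7 14 13 11 10 8 19 18
data[mid]=7<15: swap data[1],data[2]; lo=2,mid=3 → 6 7 15 14 13 11 10 8 19 18
data[mid]=14<15: swap data[2],data[3]; lo=3,mid=4 → 6 7 14 15 13 11 10 8 19 18
data[mid]=13<15: swap data[3],data[4]; lo=4,mid=5 → 6 7 14 13 15 11 10 8 19 18
data[mid]=11<15: swap data[4],data[5]; lo=5,mid=6 → 6 7 14 13 11 15 10 8 19 18
data[mid]=10<15: swap data[5],data[6]; lo=6,mid=7 → 6 7 14 13 11 10 15 8 19 18
data[mid]=8<15: swap data[6],data[7]; lo=7,mid=8 → 6 7 14 13 11 10 8 15 19 18
end: lo=7, hi=7; data = 6 7 14 13 11 10 8 15 19 18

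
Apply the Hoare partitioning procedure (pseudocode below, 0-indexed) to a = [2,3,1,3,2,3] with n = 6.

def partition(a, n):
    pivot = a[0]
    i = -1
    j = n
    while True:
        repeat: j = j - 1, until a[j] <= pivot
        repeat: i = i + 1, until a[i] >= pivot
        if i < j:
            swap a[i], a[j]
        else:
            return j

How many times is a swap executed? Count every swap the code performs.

2

pivot = a[0] = 2; i = -1, j = 6
j→4 (a[4]=2≤2), i→0 (a[0]=2≥2); i<j, swap → [2,3,1,3,2,3]
j→2 (a[2]=1≤2), i→1 (a[1]=3≥2); i<j, swap → [2,1,3,3,2,3]
j→1, i→2; i≥j, return j=1. a = [2,1,3,3,2,3]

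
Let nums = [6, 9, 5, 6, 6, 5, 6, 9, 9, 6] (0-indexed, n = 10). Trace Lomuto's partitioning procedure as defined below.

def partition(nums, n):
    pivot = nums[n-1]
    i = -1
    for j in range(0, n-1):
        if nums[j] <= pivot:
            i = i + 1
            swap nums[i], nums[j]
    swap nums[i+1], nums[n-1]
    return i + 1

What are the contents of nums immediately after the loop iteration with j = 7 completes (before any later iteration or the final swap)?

pivot = nums[9] = 6; i = -1
j=0: nums[0]=6 ≤ 6 → i=0, swap nums[0],nums[0] (no change) → [6, 9, 5, 6, 6, 5, 6, 9, 9, 6]
j=1: nums[1]=9 > 6 → no swap
j=2: nums[2]=5 ≤ 6 → i=1, swap nums[1],nums[2] → [6, 5, 9, 6, 6, 5, 6, 9, 9, 6]
j=3: nums[3]=6 ≤ 6 → i=2, swap nums[2],nums[3] → [6, 5, 6, 9, 6, 5, 6, 9, 9, 6]
j=4: nums[4]=6 ≤ 6 → i=3, swap nums[3],nums[4] → [6, 5, 6, 6, 9, 5, 6, 9, 9, 6]
j=5: nums[5]=5 ≤ 6 → i=4, swap nums[4],nums[5] → [6, 5, 6, 6, 5, 9, 6, 9, 9, 6]
j=6: nums[6]=6 ≤ 6 → i=5, swap nums[5],nums[6] → [6, 5, 6, 6, 5, 6, 9, 9, 9, 6]
j=7: nums[7]=9 > 6 → no swap
(after j=7) nums = [6, 5, 6, 6, 5, 6, 9, 9, 9, 6]

[6, 5, 6, 6, 5, 6, 9, 9, 9, 6]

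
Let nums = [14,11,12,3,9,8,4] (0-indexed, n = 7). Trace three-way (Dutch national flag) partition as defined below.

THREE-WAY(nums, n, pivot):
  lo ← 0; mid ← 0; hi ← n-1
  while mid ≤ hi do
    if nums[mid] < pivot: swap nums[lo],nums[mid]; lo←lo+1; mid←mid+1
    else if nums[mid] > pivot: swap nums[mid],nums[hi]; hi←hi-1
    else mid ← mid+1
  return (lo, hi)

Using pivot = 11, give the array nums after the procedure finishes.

lo=0 mid=0 hi=6
14>11: swap(0,6), hi=5 ⇒ [4,11,12,3,9,8,14]
4<11: swap(0,0), lo=1 mid=1 ⇒ [4,11,12,3,9,8,14]
11=11: mid=2
12>11: swap(2,5), hi=4 ⇒ [4,11,8,3,9,12,14]
8<11: swap(1,2), lo=2 mid=3 ⇒ [4,8,11,3,9,12,14]
3<11: swap(2,3), lo=3 mid=4 ⇒ [4,8,3,11,9,12,14]
9<11: swap(3,4), lo=4 mid=5 ⇒ [4,8,3,9,11,12,14]
done. lo=4 hi=4; nums=[4,8,3,9,11,12,14]

[4,8,3,9,11,12,14]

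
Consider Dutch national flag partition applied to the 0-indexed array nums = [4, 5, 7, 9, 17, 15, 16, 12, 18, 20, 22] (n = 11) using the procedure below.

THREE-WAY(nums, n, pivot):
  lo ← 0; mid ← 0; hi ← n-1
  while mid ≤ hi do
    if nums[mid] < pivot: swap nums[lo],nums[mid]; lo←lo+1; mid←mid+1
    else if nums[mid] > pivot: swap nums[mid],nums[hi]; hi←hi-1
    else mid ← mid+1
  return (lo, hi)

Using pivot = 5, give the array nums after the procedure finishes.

pivot = 5; lo=0, mid=0, hi=10
nums[mid]=4<5: swap nums[0],nums[0]; lo=1,mid=1 → [4, 5, 7, 9, 17, 15, 16, 12, 18, 20, 22]
nums[mid]=5=5: mid=2
nums[mid]=7>5: swap nums[2],nums[10]; hi=9 → [4, 5, 22, 9, 17, 15, 16, 12, 18, 20, 7]
nums[mid]=22>5: swap nums[2],nums[9]; hi=8 → [4, 5, 20, 9, 17, 15, 16, 12, 18, 22, 7]
nums[mid]=20>5: swap nums[2],nums[8]; hi=7 → [4, 5, 18, 9, 17, 15, 16, 12, 20, 22, 7]
nums[mid]=18>5: swap nums[2],nums[7]; hi=6 → [4, 5, 12, 9, 17, 15, 16, 18, 20, 22, 7]
nums[mid]=12>5: swap nums[2],nums[6]; hi=5 → [4, 5, 16, 9, 17, 15, 12, 18, 20, 22, 7]
nums[mid]=16>5: swap nums[2],nums[5]; hi=4 → [4, 5, 15, 9, 17, 16, 12, 18, 20, 22, 7]
nums[mid]=15>5: swap nums[2],nums[4]; hi=3 → [4, 5, 17, 9, 15, 16, 12, 18, 20, 22, 7]
nums[mid]=17>5: swap nums[2],nums[3]; hi=2 → [4, 5, 9, 17, 15, 16, 12, 18, 20, 22, 7]
nums[mid]=9>5: swap nums[2],nums[2]; hi=1 → [4, 5, 9, 17, 15, 16, 12, 18, 20, 22, 7]
end: lo=1, hi=1; nums = [4, 5, 9, 17, 15, 16, 12, 18, 20, 22, 7]

[4, 5, 9, 17, 15, 16, 12, 18, 20, 22, 7]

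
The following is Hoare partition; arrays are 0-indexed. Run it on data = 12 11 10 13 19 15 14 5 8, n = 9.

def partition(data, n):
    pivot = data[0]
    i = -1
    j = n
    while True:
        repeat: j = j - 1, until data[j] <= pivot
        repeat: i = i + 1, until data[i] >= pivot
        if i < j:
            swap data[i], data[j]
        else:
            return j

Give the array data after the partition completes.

8 11 10 5 19 15 14 13 12

pivot = data[0] = 12; i = -1, j = 9
j→8 (data[8]=8≤12), i→0 (data[0]=12≥12); i<j, swap → 8 11 10 13 19 15 14 5 12
j→7 (data[7]=5≤12), i→3 (data[3]=13≥12); i<j, swap → 8 11 10 5 19 15 14 13 12
j→3, i→4; i≥j, return j=3. data = 8 11 10 5 19 15 14 13 12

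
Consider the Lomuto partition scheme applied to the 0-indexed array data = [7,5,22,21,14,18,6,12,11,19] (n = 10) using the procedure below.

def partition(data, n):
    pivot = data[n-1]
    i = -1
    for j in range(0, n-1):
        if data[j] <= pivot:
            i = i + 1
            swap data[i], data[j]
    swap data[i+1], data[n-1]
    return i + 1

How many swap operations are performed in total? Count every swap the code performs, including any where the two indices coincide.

8

pivot = data[9] = 19; i = -1
j=0: data[0]=7 ≤ 19 → i=0, swap data[0],data[0] (no change) → [7,5,22,21,14,18,6,12,11,19]
j=1: data[1]=5 ≤ 19 → i=1, swap data[1],data[1] (no change) → [7,5,22,21,14,18,6,12,11,19]
j=2: data[2]=22 > 19 → no swap
j=3: data[3]=21 > 19 → no swap
j=4: data[4]=14 ≤ 19 → i=2, swap data[2],data[4] → [7,5,14,21,22,18,6,12,11,19]
j=5: data[5]=18 ≤ 19 → i=3, swap data[3],data[5] → [7,5,14,18,22,21,6,12,11,19]
j=6: data[6]=6 ≤ 19 → i=4, swap data[4],data[6] → [7,5,14,18,6,21,22,12,11,19]
j=7: data[7]=12 ≤ 19 → i=5, swap data[5],data[7] → [7,5,14,18,6,12,22,21,11,19]
j=8: data[8]=11 ≤ 19 → i=6, swap data[6],data[8] → [7,5,14,18,6,12,11,21,22,19]
final swap data[7],data[9] → [7,5,14,18,6,12,11,19,22,21]; return 7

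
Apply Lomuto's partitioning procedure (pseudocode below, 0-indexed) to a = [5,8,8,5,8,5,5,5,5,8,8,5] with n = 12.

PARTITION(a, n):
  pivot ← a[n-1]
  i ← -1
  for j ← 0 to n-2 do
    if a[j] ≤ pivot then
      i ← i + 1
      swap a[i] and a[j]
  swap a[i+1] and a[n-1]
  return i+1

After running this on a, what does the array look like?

pivot=5, i=-1
j=0: 5≤5, i=0, swap(0,0) ⇒ [5,8,8,5,8,5,5,5,5,8,8,5]
j=1: 8>5, skip
j=2: 8>5, skip
j=3: 5≤5, i=1, swap(1,3) ⇒ [5,5,8,8,8,5,5,5,5,8,8,5]
j=4: 8>5, skip
j=5: 5≤5, i=2, swap(2,5) ⇒ [5,5,5,8,8,8,5,5,5,8,8,5]
j=6: 5≤5, i=3, swap(3,6) ⇒ [5,5,5,5,8,8,8,5,5,8,8,5]
j=7: 5≤5, i=4, swap(4,7) ⇒ [5,5,5,5,5,8,8,8,5,8,8,5]
j=8: 5≤5, i=5, swap(5,8) ⇒ [5,5,5,5,5,5,8,8,8,8,8,5]
j=9: 8>5, skip
j=10: 8>5, skip
swap(6,11) ⇒ [5,5,5,5,5,5,5,8,8,8,8,8]; return 6

[5,5,5,5,5,5,5,8,8,8,8,8]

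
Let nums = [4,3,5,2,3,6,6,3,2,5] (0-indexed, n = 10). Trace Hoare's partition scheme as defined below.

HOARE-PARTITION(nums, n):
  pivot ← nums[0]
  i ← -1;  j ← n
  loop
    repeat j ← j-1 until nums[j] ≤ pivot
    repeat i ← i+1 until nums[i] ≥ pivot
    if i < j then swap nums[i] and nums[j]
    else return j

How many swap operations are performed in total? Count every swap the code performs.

2

pivot=4
j stops at 8 (2), i stops at 0 (4); swap ⇒ [2,3,5,2,3,6,6,3,4,5]
j stops at 7 (3), i stops at 2 (5); swap ⇒ [2,3,3,2,3,6,6,5,4,5]
j stops at 4, i stops at 5; i≥j ⇒ return 4. nums=[2,3,3,2,3,6,6,5,4,5]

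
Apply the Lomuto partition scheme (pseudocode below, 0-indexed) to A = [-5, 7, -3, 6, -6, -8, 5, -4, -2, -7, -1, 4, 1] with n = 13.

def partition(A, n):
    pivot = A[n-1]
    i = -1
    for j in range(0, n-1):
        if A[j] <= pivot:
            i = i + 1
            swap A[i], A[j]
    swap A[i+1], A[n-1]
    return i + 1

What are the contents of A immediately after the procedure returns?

pivot = A[12] = 1; i = -1
j=0: A[0]=-5 ≤ 1 → i=0, swap A[0],A[0] (no change) → [-5, 7, -3, 6, -6, -8, 5, -4, -2, -7, -1, 4, 1]
j=1: A[1]=7 > 1 → no swap
j=2: A[2]=-3 ≤ 1 → i=1, swap A[1],A[2] → [-5, -3, 7, 6, -6, -8, 5, -4, -2, -7, -1, 4, 1]
j=3: A[3]=6 > 1 → no swap
j=4: A[4]=-6 ≤ 1 → i=2, swap A[2],A[4] → [-5, -3, -6, 6, 7, -8, 5, -4, -2, -7, -1, 4, 1]
j=5: A[5]=-8 ≤ 1 → i=3, swap A[3],A[5] → [-5, -3, -6, -8, 7, 6, 5, -4, -2, -7, -1, 4, 1]
j=6: A[6]=5 > 1 → no swap
j=7: A[7]=-4 ≤ 1 → i=4, swap A[4],A[7] → [-5, -3, -6, -8, -4, 6, 5, 7, -2, -7, -1, 4, 1]
j=8: A[8]=-2 ≤ 1 → i=5, swap A[5],A[8] → [-5, -3, -6, -8, -4, -2, 5, 7, 6, -7, -1, 4, 1]
j=9: A[9]=-7 ≤ 1 → i=6, swap A[6],A[9] → [-5, -3, -6, -8, -4, -2, -7, 7, 6, 5, -1, 4, 1]
j=10: A[10]=-1 ≤ 1 → i=7, swap A[7],A[10] → [-5, -3, -6, -8, -4, -2, -7, -1, 6, 5, 7, 4, 1]
j=11: A[11]=4 > 1 → no swap
final swap A[8],A[12] → [-5, -3, -6, -8, -4, -2, -7, -1, 1, 5, 7, 4, 6]; return 8

[-5, -3, -6, -8, -4, -2, -7, -1, 1, 5, 7, 4, 6]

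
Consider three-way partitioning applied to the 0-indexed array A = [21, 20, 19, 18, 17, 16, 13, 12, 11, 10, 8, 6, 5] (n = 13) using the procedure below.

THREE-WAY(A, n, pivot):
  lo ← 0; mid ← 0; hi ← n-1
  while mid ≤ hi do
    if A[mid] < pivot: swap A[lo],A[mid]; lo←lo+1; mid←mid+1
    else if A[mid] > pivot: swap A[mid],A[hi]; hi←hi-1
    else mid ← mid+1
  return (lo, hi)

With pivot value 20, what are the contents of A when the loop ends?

[5, 19, 18, 17, 16, 13, 12, 11, 10, 8, 6, 20, 21]

pivot = 20; lo=0, mid=0, hi=12
A[mid]=21>20: swap A[0],A[12]; hi=11 → [5, 20, 19, 18, 17, 16, 13, 12, 11, 10, 8, 6, 21]
A[mid]=5<20: swap A[0],A[0]; lo=1,mid=1 → [5, 20, 19, 18, 17, 16, 13, 12, 11, 10, 8, 6, 21]
A[mid]=20=20: mid=2
A[mid]=19<20: swap A[1],A[2]; lo=2,mid=3 → [5, 19, 20, 18, 17, 16, 13, 12, 11, 10, 8, 6, 21]
A[mid]=18<20: swap A[2],A[3]; lo=3,mid=4 → [5, 19, 18, 20, 17, 16, 13, 12, 11, 10, 8, 6, 21]
A[mid]=17<20: swap A[3],A[4]; lo=4,mid=5 → [5, 19, 18, 17, 20, 16, 13, 12, 11, 10, 8, 6, 21]
A[mid]=16<20: swap A[4],A[5]; lo=5,mid=6 → [5, 19, 18, 17, 16, 20, 13, 12, 11, 10, 8, 6, 21]
A[mid]=13<20: swap A[5],A[6]; lo=6,mid=7 → [5, 19, 18, 17, 16, 13, 20, 12, 11, 10, 8, 6, 21]
A[mid]=12<20: swap A[6],A[7]; lo=7,mid=8 → [5, 19, 18, 17, 16, 13, 12, 20, 11, 10, 8, 6, 21]
A[mid]=11<20: swap A[7],A[8]; lo=8,mid=9 → [5, 19, 18, 17, 16, 13, 12, 11, 20, 10, 8, 6, 21]
A[mid]=10<20: swap A[8],A[9]; lo=9,mid=10 → [5, 19, 18, 17, 16, 13, 12, 11, 10, 20, 8, 6, 21]
A[mid]=8<20: swap A[9],A[10]; lo=10,mid=11 → [5, 19, 18, 17, 16, 13, 12, 11, 10, 8, 20, 6, 21]
A[mid]=6<20: swap A[10],A[11]; lo=11,mid=12 → [5, 19, 18, 17, 16, 13, 12, 11, 10, 8, 6, 20, 21]
end: lo=11, hi=11; A = [5, 19, 18, 17, 16, 13, 12, 11, 10, 8, 6, 20, 21]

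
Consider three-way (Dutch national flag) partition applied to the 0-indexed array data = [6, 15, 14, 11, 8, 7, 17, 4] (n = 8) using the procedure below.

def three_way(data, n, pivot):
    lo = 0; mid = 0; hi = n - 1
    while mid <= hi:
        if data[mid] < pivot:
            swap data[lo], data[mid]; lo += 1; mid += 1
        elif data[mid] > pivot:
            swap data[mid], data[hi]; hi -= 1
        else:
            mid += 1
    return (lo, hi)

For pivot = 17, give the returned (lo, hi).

(7, 7)

pivot = 17; lo=0, mid=0, hi=7
data[mid]=6<17: swap data[0],data[0]; lo=1,mid=1 → [6, 15, 14, 11, 8, 7, 17, 4]
data[mid]=15<17: swap data[1],data[1]; lo=2,mid=2 → [6, 15, 14, 11, 8, 7, 17, 4]
data[mid]=14<17: swap data[2],data[2]; lo=3,mid=3 → [6, 15, 14, 11, 8, 7, 17, 4]
data[mid]=11<17: swap data[3],data[3]; lo=4,mid=4 → [6, 15, 14, 11, 8, 7, 17, 4]
data[mid]=8<17: swap data[4],data[4]; lo=5,mid=5 → [6, 15, 14, 11, 8, 7, 17, 4]
data[mid]=7<17: swap data[5],data[5]; lo=6,mid=6 → [6, 15, 14, 11, 8, 7, 17, 4]
data[mid]=17=17: mid=7
data[mid]=4<17: swap data[6],data[7]; lo=7,mid=8 → [6, 15, 14, 11, 8, 7, 4, 17]
end: lo=7, hi=7; data = [6, 15, 14, 11, 8, 7, 4, 17]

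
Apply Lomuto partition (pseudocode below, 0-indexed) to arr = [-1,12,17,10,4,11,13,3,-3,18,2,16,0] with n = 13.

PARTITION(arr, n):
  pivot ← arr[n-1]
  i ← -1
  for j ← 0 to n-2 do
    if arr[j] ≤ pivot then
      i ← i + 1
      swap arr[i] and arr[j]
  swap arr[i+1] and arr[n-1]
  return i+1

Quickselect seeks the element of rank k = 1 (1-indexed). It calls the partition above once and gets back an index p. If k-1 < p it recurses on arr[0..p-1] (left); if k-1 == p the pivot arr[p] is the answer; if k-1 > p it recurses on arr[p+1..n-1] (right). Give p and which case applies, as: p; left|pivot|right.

pivot = arr[12] = 0; i = -1
j=0: arr[0]=-1 ≤ 0 → i=0, swap arr[0],arr[0] (no change) → [-1,12,17,10,4,11,13,3,-3,18,2,16,0]
j=1: arr[1]=12 > 0 → no swap
j=2: arr[2]=17 > 0 → no swap
j=3: arr[3]=10 > 0 → no swap
j=4: arr[4]=4 > 0 → no swap
j=5: arr[5]=11 > 0 → no swap
j=6: arr[6]=13 > 0 → no swap
j=7: arr[7]=3 > 0 → no swap
j=8: arr[8]=-3 ≤ 0 → i=1, swap arr[1],arr[8] → [-1,-3,17,10,4,11,13,3,12,18,2,16,0]
j=9: arr[9]=18 > 0 → no swap
j=10: arr[10]=2 > 0 → no swap
j=11: arr[11]=16 > 0 → no swap
final swap arr[2],arr[12] → [-1,-3,0,10,4,11,13,3,12,18,2,16,17]; return 2
p = 2; k-1 = 0 < 2 ⇒ left

2; left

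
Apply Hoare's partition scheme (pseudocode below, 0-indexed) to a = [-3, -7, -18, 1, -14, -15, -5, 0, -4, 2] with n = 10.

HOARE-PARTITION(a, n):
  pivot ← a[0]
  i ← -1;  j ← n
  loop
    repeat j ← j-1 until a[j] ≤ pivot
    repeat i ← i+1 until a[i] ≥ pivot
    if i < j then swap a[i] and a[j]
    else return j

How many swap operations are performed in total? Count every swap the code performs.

pivot = a[0] = -3; i = -1, j = 10
j→8 (a[8]=-4≤-3), i→0 (a[0]=-3≥-3); i<j, swap → [-4, -7, -18, 1, -14, -15, -5, 0, -3, 2]
j→6 (a[6]=-5≤-3), i→3 (a[3]=1≥-3); i<j, swap → [-4, -7, -18, -5, -14, -15, 1, 0, -3, 2]
j→5, i→6; i≥j, return j=5. a = [-4, -7, -18, -5, -14, -15, 1, 0, -3, 2]

2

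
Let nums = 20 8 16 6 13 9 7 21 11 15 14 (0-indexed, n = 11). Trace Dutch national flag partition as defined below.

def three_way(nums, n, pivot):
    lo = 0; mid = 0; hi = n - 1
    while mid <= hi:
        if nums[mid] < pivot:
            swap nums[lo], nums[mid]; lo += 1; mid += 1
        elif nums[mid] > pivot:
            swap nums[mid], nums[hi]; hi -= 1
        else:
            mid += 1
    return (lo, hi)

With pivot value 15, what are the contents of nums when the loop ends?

14 8 6 13 9 7 11 15 21 16 20

lo=0 mid=0 hi=10
20>15: swap(0,10), hi=9 ⇒ 14 8 16 6 13 9 7 21 11 15 20
14<15: swap(0,0), lo=1 mid=1 ⇒ 14 8 16 6 13 9 7 21 11 15 20
8<15: swap(1,1), lo=2 mid=2 ⇒ 14 8 16 6 13 9 7 21 11 15 20
16>15: swap(2,9), hi=8 ⇒ 14 8 15 6 13 9 7 21 11 16 20
15=15: mid=3
6<15: swap(2,3), lo=3 mid=4 ⇒ 14 8 6 15 13 9 7 21 11 16 20
13<15: swap(3,4), lo=4 mid=5 ⇒ 14 8 6 13 15 9 7 21 11 16 20
9<15: swap(4,5), lo=5 mid=6 ⇒ 14 8 6 13 9 15 7 21 11 16 20
7<15: swap(5,6), lo=6 mid=7 ⇒ 14 8 6 13 9 7 15 21 11 16 20
21>15: swap(7,8), hi=7 ⇒ 14 8 6 13 9 7 15 11 21 16 20
11<15: swap(6,7), lo=7 mid=8 ⇒ 14 8 6 13 9 7 11 15 21 16 20
done. lo=7 hi=7; nums=14 8 6 13 9 7 11 15 21 16 20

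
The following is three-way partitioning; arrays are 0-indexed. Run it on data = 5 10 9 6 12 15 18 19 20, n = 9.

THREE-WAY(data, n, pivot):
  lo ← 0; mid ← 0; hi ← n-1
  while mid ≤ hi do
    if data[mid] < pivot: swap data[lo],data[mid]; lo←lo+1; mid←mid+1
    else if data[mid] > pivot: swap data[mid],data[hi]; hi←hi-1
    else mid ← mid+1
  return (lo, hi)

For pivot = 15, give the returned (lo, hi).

lo=0 mid=0 hi=8
5<15: swap(0,0), lo=1 mid=1 ⇒ 5 10 9 6 12 15 18 19 20
10<15: swap(1,1), lo=2 mid=2 ⇒ 5 10 9 6 12 15 18 19 20
9<15: swap(2,2), lo=3 mid=3 ⇒ 5 10 9 6 12 15 18 19 20
6<15: swap(3,3), lo=4 mid=4 ⇒ 5 10 9 6 12 15 18 19 20
12<15: swap(4,4), lo=5 mid=5 ⇒ 5 10 9 6 12 15 18 19 20
15=15: mid=6
18>15: swap(6,8), hi=7 ⇒ 5 10 9 6 12 15 20 19 18
20>15: swap(6,7), hi=6 ⇒ 5 10 9 6 12 15 19 20 18
19>15: swap(6,6), hi=5 ⇒ 5 10 9 6 12 15 19 20 18
done. lo=5 hi=5; data=5 10 9 6 12 15 19 20 18

(5, 5)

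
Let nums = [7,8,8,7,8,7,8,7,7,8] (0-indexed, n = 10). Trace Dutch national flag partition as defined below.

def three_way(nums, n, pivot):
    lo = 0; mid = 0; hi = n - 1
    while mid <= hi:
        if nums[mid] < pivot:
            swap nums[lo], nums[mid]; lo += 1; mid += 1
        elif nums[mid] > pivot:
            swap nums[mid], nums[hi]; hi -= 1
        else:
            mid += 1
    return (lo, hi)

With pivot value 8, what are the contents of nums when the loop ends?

[7,7,7,7,7,8,8,8,8,8]

pivot = 8; lo=0, mid=0, hi=9
nums[mid]=7<8: swap nums[0],nums[0]; lo=1,mid=1 → [7,8,8,7,8,7,8,7,7,8]
nums[mid]=8=8: mid=2
nums[mid]=8=8: mid=3
nums[mid]=7<8: swap nums[1],nums[3]; lo=2,mid=4 → [7,7,8,8,8,7,8,7,7,8]
nums[mid]=8=8: mid=5
nums[mid]=7<8: swap nums[2],nums[5]; lo=3,mid=6 → [7,7,7,8,8,8,8,7,7,8]
nums[mid]=8=8: mid=7
nums[mid]=7<8: swap nums[3],nums[7]; lo=4,mid=8 → [7,7,7,7,8,8,8,8,7,8]
nums[mid]=7<8: swap nums[4],nums[8]; lo=5,mid=9 → [7,7,7,7,7,8,8,8,8,8]
nums[mid]=8=8: mid=10
end: lo=5, hi=9; nums = [7,7,7,7,7,8,8,8,8,8]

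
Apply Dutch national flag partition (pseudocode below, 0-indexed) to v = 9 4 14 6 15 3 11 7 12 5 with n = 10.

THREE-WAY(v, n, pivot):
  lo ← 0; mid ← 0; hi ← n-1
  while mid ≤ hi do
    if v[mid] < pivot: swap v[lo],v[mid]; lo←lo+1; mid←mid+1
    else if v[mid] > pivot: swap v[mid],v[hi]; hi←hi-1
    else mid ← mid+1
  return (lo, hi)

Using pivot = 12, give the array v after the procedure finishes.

pivot = 12; lo=0, mid=0, hi=9
v[mid]=9<12: swap v[0],v[0]; lo=1,mid=1 → 9 4 14 6 15 3 11 7 12 5
v[mid]=4<12: swap v[1],v[1]; lo=2,mid=2 → 9 4 14 6 15 3 11 7 12 5
v[mid]=14>12: swap v[2],v[9]; hi=8 → 9 4 5 6 15 3 11 7 12 14
v[mid]=5<12: swap v[2],v[2]; lo=3,mid=3 → 9 4 5 6 15 3 11 7 12 14
v[mid]=6<12: swap v[3],v[3]; lo=4,mid=4 → 9 4 5 6 15 3 11 7 12 14
v[mid]=15>12: swap v[4],v[8]; hi=7 → 9 4 5 6 12 3 11 7 15 14
v[mid]=12=12: mid=5
v[mid]=3<12: swap v[4],v[5]; lo=5,mid=6 → 9 4 5 6 3 12 11 7 15 14
v[mid]=11<12: swap v[5],v[6]; lo=6,mid=7 → 9 4 5 6 3 11 12 7 15 14
v[mid]=7<12: swap v[6],v[7]; lo=7,mid=8 → 9 4 5 6 3 11 7 12 15 14
end: lo=7, hi=7; v = 9 4 5 6 3 11 7 12 15 14

9 4 5 6 3 11 7 12 15 14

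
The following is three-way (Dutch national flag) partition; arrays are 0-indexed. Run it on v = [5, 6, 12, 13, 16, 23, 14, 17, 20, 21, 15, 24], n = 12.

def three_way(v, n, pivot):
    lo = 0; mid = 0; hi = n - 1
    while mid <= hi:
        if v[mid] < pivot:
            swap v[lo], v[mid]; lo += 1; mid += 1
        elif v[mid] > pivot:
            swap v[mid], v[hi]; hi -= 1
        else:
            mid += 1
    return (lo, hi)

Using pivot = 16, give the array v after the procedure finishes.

[5, 6, 12, 13, 15, 14, 16, 20, 21, 17, 24, 23]

pivot = 16; lo=0, mid=0, hi=11
v[mid]=5<16: swap v[0],v[0]; lo=1,mid=1 → [5, 6, 12, 13, 16, 23, 14, 17, 20, 21, 15, 24]
v[mid]=6<16: swap v[1],v[1]; lo=2,mid=2 → [5, 6, 12, 13, 16, 23, 14, 17, 20, 21, 15, 24]
v[mid]=12<16: swap v[2],v[2]; lo=3,mid=3 → [5, 6, 12, 13, 16, 23, 14, 17, 20, 21, 15, 24]
v[mid]=13<16: swap v[3],v[3]; lo=4,mid=4 → [5, 6, 12, 13, 16, 23, 14, 17, 20, 21, 15, 24]
v[mid]=16=16: mid=5
v[mid]=23>16: swap v[5],v[11]; hi=10 → [5, 6, 12, 13, 16, 24, 14, 17, 20, 21, 15, 23]
v[mid]=24>16: swap v[5],v[10]; hi=9 → [5, 6, 12, 13, 16, 15, 14, 17, 20, 21, 24, 23]
v[mid]=15<16: swap v[4],v[5]; lo=5,mid=6 → [5, 6, 12, 13, 15, 16, 14, 17, 20, 21, 24, 23]
v[mid]=14<16: swap v[5],v[6]; lo=6,mid=7 → [5, 6, 12, 13, 15, 14, 16, 17, 20, 21, 24, 23]
v[mid]=17>16: swap v[7],v[9]; hi=8 → [5, 6, 12, 13, 15, 14, 16, 21, 20, 17, 24, 23]
v[mid]=21>16: swap v[7],v[8]; hi=7 → [5, 6, 12, 13, 15, 14, 16, 20, 21, 17, 24, 23]
v[mid]=20>16: swap v[7],v[7]; hi=6 → [5, 6, 12, 13, 15, 14, 16, 20, 21, 17, 24, 23]
end: lo=6, hi=6; v = [5, 6, 12, 13, 15, 14, 16, 20, 21, 17, 24, 23]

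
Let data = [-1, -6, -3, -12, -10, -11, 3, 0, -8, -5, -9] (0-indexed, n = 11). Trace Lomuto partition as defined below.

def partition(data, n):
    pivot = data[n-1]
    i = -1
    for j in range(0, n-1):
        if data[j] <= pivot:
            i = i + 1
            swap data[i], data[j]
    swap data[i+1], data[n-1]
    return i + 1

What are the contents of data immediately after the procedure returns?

pivot = data[10] = -9; i = -1
j=0: data[0]=-1 > -9 → no swap
j=1: data[1]=-6 > -9 → no swap
j=2: data[2]=-3 > -9 → no swap
j=3: data[3]=-12 ≤ -9 → i=0, swap data[0],data[3] → [-12, -6, -3, -1, -10, -11, 3, 0, -8, -5, -9]
j=4: data[4]=-10 ≤ -9 → i=1, swap data[1],data[4] → [-12, -10, -3, -1, -6, -11, 3, 0, -8, -5, -9]
j=5: data[5]=-11 ≤ -9 → i=2, swap data[2],data[5] → [-12, -10, -11, -1, -6, -3, 3, 0, -8, -5, -9]
j=6: data[6]=3 > -9 → no swap
j=7: data[7]=0 > -9 → no swap
j=8: data[8]=-8 > -9 → no swap
j=9: data[9]=-5 > -9 → no swap
final swap data[3],data[10] → [-12, -10, -11, -9, -6, -3, 3, 0, -8, -5, -1]; return 3

[-12, -10, -11, -9, -6, -3, 3, 0, -8, -5, -1]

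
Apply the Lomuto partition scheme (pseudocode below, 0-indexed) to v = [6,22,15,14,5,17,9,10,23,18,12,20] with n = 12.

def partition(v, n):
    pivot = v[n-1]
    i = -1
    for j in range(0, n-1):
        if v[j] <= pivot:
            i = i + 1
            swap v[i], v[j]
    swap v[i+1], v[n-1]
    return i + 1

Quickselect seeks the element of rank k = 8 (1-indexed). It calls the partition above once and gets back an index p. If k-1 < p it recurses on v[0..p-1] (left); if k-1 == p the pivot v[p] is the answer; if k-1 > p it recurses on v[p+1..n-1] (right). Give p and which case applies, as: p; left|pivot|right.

9; left

pivot = v[11] = 20; i = -1
j=0: v[0]=6 ≤ 20 → i=0, swap v[0],v[0] (no change) → [6,22,15,14,5,17,9,10,23,18,12,20]
j=1: v[1]=22 > 20 → no swap
j=2: v[2]=15 ≤ 20 → i=1, swap v[1],v[2] → [6,15,22,14,5,17,9,10,23,18,12,20]
j=3: v[3]=14 ≤ 20 → i=2, swap v[2],v[3] → [6,15,14,22,5,17,9,10,23,18,12,20]
j=4: v[4]=5 ≤ 20 → i=3, swap v[3],v[4] → [6,15,14,5,22,17,9,10,23,18,12,20]
j=5: v[5]=17 ≤ 20 → i=4, swap v[4],v[5] → [6,15,14,5,17,22,9,10,23,18,12,20]
j=6: v[6]=9 ≤ 20 → i=5, swap v[5],v[6] → [6,15,14,5,17,9,22,10,23,18,12,20]
j=7: v[7]=10 ≤ 20 → i=6, swap v[6],v[7] → [6,15,14,5,17,9,10,22,23,18,12,20]
j=8: v[8]=23 > 20 → no swap
j=9: v[9]=18 ≤ 20 → i=7, swap v[7],v[9] → [6,15,14,5,17,9,10,18,23,22,12,20]
j=10: v[10]=12 ≤ 20 → i=8, swap v[8],v[10] → [6,15,14,5,17,9,10,18,12,22,23,20]
final swap v[9],v[11] → [6,15,14,5,17,9,10,18,12,20,23,22]; return 9
p = 9; k-1 = 7 < 9 ⇒ left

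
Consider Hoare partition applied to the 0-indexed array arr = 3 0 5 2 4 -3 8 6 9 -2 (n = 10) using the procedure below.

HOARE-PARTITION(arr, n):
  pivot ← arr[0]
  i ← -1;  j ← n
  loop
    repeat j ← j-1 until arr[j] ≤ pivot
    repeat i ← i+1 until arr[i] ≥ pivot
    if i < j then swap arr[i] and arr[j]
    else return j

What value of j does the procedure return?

3

pivot = arr[0] = 3; i = -1, j = 10
j→9 (arr[9]=-2≤3), i→0 (arr[0]=3≥3); i<j, swap → -2 0 5 2 4 -3 8 6 9 3
j→5 (arr[5]=-3≤3), i→2 (arr[2]=5≥3); i<j, swap → -2 0 -3 2 4 5 8 6 9 3
j→3, i→4; i≥j, return j=3. arr = -2 0 -3 2 4 5 8 6 9 3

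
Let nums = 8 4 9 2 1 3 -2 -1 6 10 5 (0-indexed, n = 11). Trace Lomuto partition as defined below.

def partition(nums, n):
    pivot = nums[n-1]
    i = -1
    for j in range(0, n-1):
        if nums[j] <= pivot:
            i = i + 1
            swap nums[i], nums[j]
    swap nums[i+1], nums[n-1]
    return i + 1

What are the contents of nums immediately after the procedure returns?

4 2 1 3 -2 -1 5 8 6 10 9

pivot = nums[10] = 5; i = -1
j=0: nums[0]=8 > 5 → no swap
j=1: nums[1]=4 ≤ 5 → i=0, swap nums[0],nums[1] → 4 8 9 2 1 3 -2 -1 6 10 5
j=2: nums[2]=9 > 5 → no swap
j=3: nums[3]=2 ≤ 5 → i=1, swap nums[1],nums[3] → 4 2 9 8 1 3 -2 -1 6 10 5
j=4: nums[4]=1 ≤ 5 → i=2, swap nums[2],nums[4] → 4 2 1 8 9 3 -2 -1 6 10 5
j=5: nums[5]=3 ≤ 5 → i=3, swap nums[3],nums[5] → 4 2 1 3 9 8 -2 -1 6 10 5
j=6: nums[6]=-2 ≤ 5 → i=4, swap nums[4],nums[6] → 4 2 1 3 -2 8 9 -1 6 10 5
j=7: nums[7]=-1 ≤ 5 → i=5, swap nums[5],nums[7] → 4 2 1 3 -2 -1 9 8 6 10 5
j=8: nums[8]=6 > 5 → no swap
j=9: nums[9]=10 > 5 → no swap
final swap nums[6],nums[10] → 4 2 1 3 -2 -1 5 8 6 10 9; return 6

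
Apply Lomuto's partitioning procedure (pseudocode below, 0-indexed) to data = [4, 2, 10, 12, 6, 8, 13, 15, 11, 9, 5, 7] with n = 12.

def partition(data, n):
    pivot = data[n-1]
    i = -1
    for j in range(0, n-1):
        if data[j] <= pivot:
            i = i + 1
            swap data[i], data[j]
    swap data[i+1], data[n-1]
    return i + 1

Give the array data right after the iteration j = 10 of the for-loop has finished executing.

pivot=7, i=-1
j=0: 4≤7, i=0, swap(0,0) ⇒ [4, 2, 10, 12, 6, 8, 13, 15, 11, 9, 5, 7]
j=1: 2≤7, i=1, swap(1,1) ⇒ [4, 2, 10, 12, 6, 8, 13, 15, 11, 9, 5, 7]
j=2: 10>7, skip
j=3: 12>7, skip
j=4: 6≤7, i=2, swap(2,4) ⇒ [4, 2, 6, 12, 10, 8, 13, 15, 11, 9, 5, 7]
j=5: 8>7, skip
j=6: 13>7, skip
j=7: 15>7, skip
j=8: 11>7, skip
j=9: 9>7, skip
j=10: 5≤7, i=3, swap(3,10) ⇒ [4, 2, 6, 5, 10, 8, 13, 15, 11, 9, 12, 7]
(after j=10) data = [4, 2, 6, 5, 10, 8, 13, 15, 11, 9, 12, 7]

[4, 2, 6, 5, 10, 8, 13, 15, 11, 9, 12, 7]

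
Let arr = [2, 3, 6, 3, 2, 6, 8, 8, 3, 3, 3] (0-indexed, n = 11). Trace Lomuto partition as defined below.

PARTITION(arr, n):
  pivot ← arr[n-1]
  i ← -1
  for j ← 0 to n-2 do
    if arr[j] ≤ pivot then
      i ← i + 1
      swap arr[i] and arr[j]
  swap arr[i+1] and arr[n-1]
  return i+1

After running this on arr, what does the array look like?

pivot = arr[10] = 3; i = -1
j=0: arr[0]=2 ≤ 3 → i=0, swap arr[0],arr[0] (no change) → [2, 3, 6, 3, 2, 6, 8, 8, 3, 3, 3]
j=1: arr[1]=3 ≤ 3 → i=1, swap arr[1],arr[1] (no change) → [2, 3, 6, 3, 2, 6, 8, 8, 3, 3, 3]
j=2: arr[2]=6 > 3 → no swap
j=3: arr[3]=3 ≤ 3 → i=2, swap arr[2],arr[3] → [2, 3, 3, 6, 2, 6, 8, 8, 3, 3, 3]
j=4: arr[4]=2 ≤ 3 → i=3, swap arr[3],arr[4] → [2, 3, 3, 2, 6, 6, 8, 8, 3, 3, 3]
j=5: arr[5]=6 > 3 → no swap
j=6: arr[6]=8 > 3 → no swap
j=7: arr[7]=8 > 3 → no swap
j=8: arr[8]=3 ≤ 3 → i=4, swap arr[4],arr[8] → [2, 3, 3, 2, 3, 6, 8, 8, 6, 3, 3]
j=9: arr[9]=3 ≤ 3 → i=5, swap arr[5],arr[9] → [2, 3, 3, 2, 3, 3, 8, 8, 6, 6, 3]
final swap arr[6],arr[10] → [2, 3, 3, 2, 3, 3, 3, 8, 6, 6, 8]; return 6

[2, 3, 3, 2, 3, 3, 3, 8, 6, 6, 8]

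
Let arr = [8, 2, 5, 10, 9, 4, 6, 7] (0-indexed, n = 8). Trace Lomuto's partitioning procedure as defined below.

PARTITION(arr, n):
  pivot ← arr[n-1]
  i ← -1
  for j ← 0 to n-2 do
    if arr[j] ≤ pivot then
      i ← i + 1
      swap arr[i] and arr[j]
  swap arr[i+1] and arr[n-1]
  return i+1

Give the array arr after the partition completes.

pivot=7, i=-1
j=0: 8>7, skip
j=1: 2≤7, i=0, swap(0,1) ⇒ [2, 8, 5, 10, 9, 4, 6, 7]
j=2: 5≤7, i=1, swap(1,2) ⇒ [2, 5, 8, 10, 9, 4, 6, 7]
j=3: 10>7, skip
j=4: 9>7, skip
j=5: 4≤7, i=2, swap(2,5) ⇒ [2, 5, 4, 10, 9, 8, 6, 7]
j=6: 6≤7, i=3, swap(3,6) ⇒ [2, 5, 4, 6, 9, 8, 10, 7]
swap(4,7) ⇒ [2, 5, 4, 6, 7, 8, 10, 9]; return 4

[2, 5, 4, 6, 7, 8, 10, 9]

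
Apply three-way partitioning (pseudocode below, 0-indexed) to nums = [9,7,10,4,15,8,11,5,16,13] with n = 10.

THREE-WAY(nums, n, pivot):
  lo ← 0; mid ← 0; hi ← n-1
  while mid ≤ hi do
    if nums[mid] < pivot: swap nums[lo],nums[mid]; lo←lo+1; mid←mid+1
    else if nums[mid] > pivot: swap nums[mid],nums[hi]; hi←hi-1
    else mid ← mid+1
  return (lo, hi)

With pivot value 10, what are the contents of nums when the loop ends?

lo=0 mid=0 hi=9
9<10: swap(0,0), lo=1 mid=1 ⇒ [9,7,10,4,15,8,11,5,16,13]
7<10: swap(1,1), lo=2 mid=2 ⇒ [9,7,10,4,15,8,11,5,16,13]
10=10: mid=3
4<10: swap(2,3), lo=3 mid=4 ⇒ [9,7,4,10,15,8,11,5,16,13]
15>10: swap(4,9), hi=8 ⇒ [9,7,4,10,13,8,11,5,16,15]
13>10: swap(4,8), hi=7 ⇒ [9,7,4,10,16,8,11,5,13,15]
16>10: swap(4,7), hi=6 ⇒ [9,7,4,10,5,8,11,16,13,15]
5<10: swap(3,4), lo=4 mid=5 ⇒ [9,7,4,5,10,8,11,16,13,15]
8<10: swap(4,5), lo=5 mid=6 ⇒ [9,7,4,5,8,10,11,16,13,15]
11>10: swap(6,6), hi=5 ⇒ [9,7,4,5,8,10,11,16,13,15]
done. lo=5 hi=5; nums=[9,7,4,5,8,10,11,16,13,15]

[9,7,4,5,8,10,11,16,13,15]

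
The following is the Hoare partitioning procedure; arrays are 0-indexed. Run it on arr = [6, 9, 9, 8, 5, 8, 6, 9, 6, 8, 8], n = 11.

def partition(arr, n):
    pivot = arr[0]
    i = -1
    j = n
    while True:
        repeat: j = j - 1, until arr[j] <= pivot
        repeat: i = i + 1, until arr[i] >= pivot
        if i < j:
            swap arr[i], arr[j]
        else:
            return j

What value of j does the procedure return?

pivot=6
j stops at 8 (6), i stops at 0 (6); swap ⇒ [6, 9, 9, 8, 5, 8, 6, 9, 6, 8, 8]
j stops at 6 (6), i stops at 1 (9); swap ⇒ [6, 6, 9, 8, 5, 8, 9, 9, 6, 8, 8]
j stops at 4 (5), i stops at 2 (9); swap ⇒ [6, 6, 5, 8, 9, 8, 9, 9, 6, 8, 8]
j stops at 2, i stops at 3; i≥j ⇒ return 2. arr=[6, 6, 5, 8, 9, 8, 9, 9, 6, 8, 8]

2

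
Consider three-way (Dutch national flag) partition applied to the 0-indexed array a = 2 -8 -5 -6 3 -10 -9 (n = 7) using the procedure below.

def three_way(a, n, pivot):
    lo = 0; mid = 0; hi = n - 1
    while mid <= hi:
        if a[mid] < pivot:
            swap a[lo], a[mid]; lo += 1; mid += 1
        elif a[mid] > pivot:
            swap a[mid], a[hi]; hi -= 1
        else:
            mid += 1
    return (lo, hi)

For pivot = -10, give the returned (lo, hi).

lo=0 mid=0 hi=6
2>-10: swap(0,6), hi=5 ⇒ -9 -8 -5 -6 3 -10 2
-9>-10: swap(0,5), hi=4 ⇒ -10 -8 -5 -6 3 -9 2
-10=-10: mid=1
-8>-10: swap(1,4), hi=3 ⇒ -10 3 -5 -6 -8 -9 2
3>-10: swap(1,3), hi=2 ⇒ -10 -6 -5 3 -8 -9 2
-6>-10: swap(1,2), hi=1 ⇒ -10 -5 -6 3 -8 -9 2
-5>-10: swap(1,1), hi=0 ⇒ -10 -5 -6 3 -8 -9 2
done. lo=0 hi=0; a=-10 -5 -6 3 -8 -9 2

(0, 0)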